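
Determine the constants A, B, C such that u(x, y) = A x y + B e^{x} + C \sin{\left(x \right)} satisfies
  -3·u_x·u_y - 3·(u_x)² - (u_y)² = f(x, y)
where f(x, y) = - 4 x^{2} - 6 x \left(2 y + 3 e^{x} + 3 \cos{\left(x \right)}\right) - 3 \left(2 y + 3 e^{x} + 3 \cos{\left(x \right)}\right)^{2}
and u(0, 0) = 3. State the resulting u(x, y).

Substitute the ansatz u = A x y + B e^{x} + C \sin{\left(x \right)} into the left-hand side.
Derivatives of the ansatz:
  u_x = A y + B e^{x} + C \cos{\left(x \right)}
  u_y = A x
Term by term:
  -3·u_x·u_y = - 3 A^{2} x y - 3 A B x e^{x} - 3 A C x \cos{\left(x \right)}
  -3·(u_x)² = - 3 A^{2} y^{2} - 6 A B y e^{x} - 6 A C y \cos{\left(x \right)} - 3 B^{2} e^{2 x} - 6 B C e^{x} \cos{\left(x \right)} - 3 C^{2} \cos^{2}{\left(x \right)}
  -(u_y)² = - A^{2} x^{2}
So the left-hand side equals
  - A^{2} x^{2} - 3 A^{2} x y - 3 A^{2} y^{2} - 3 A B x e^{x} - 6 A B y e^{x} - 3 A C x \cos{\left(x \right)} - 6 A C y \cos{\left(x \right)} - 3 B^{2} e^{2 x} - 6 B C e^{x} \cos{\left(x \right)} - 3 C^{2} \cos^{2}{\left(x \right)}
This must equal f(x, y) identically; expanded, f = - 4 x^{2} - 12 x y - 18 x e^{x} - 18 x \cos{\left(x \right)} - 12 y^{2} - 36 y e^{x} - 36 y \cos{\left(x \right)} - 27 e^{2 x} - 54 e^{x} \cos{\left(x \right)} - 27 \cos^{2}{\left(x \right)}.
Matching coefficients of the independent functions:
  [x^{2}]:  - A^{2} = -4
  [y^{2}, x y]:  - 3 A^{2} = -12
  [x e^{x}]:  - 3 A B = -18
  [x \cos{\left(x \right)}]:  - 3 A C = -18
  [y e^{x}]:  - 6 A B = -36
  [y \cos{\left(x \right)}]:  - 6 A C = -36
  [e^{x} \cos{\left(x \right)}]:  - 6 B C = -54
  [e^{2 x}]:  - 3 B^{2} = -27
  [\cos^{2}{\left(x \right)}]:  - 3 C^{2} = -27
These equations allow (A, B, C) = (-2, -3, -3) or (2, 3, 3).
Impose the point condition(s):
  u(0, 0) = 3  ⟹  B = 3
Only A = 2, B = 3, C = 3 satisfies everything.
Hence u(x, y) = 2 x y + 3 e^{x} + 3 \sin{\left(x \right)}.

Answer: u(x, y) = 2 x y + 3 e^{x} + 3 \sin{\left(x \right)}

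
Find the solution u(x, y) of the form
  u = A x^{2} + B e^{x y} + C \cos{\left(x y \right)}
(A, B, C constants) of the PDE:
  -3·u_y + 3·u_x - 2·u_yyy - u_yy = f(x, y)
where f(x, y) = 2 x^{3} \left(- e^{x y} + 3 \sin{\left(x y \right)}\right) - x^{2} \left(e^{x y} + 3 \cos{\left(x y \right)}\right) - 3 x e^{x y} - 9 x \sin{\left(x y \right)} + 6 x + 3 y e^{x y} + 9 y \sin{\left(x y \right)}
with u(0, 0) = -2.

Answer: u(x, y) = x^{2} + e^{x y} - 3 \cos{\left(x y \right)}

Derivation:
Substitute the ansatz u = A x^{2} + B e^{x y} + C \cos{\left(x y \right)} into the left-hand side.
Derivatives of the ansatz:
  u_y = B x e^{x y} - C x \sin{\left(x y \right)}
  u_x = 2 A x + B y e^{x y} - C y \sin{\left(x y \right)}
  u_yyy = B x^{3} e^{x y} + C x^{3} \sin{\left(x y \right)}
  u_yy = B x^{2} e^{x y} - C x^{2} \cos{\left(x y \right)}
Term by term:
  -3·u_y = - 3 B x e^{x y} + 3 C x \sin{\left(x y \right)}
  3·u_x = 6 A x + 3 B y e^{x y} - 3 C y \sin{\left(x y \right)}
  -2·u_yyy = - 2 B x^{3} e^{x y} - 2 C x^{3} \sin{\left(x y \right)}
  -u_yy = - B x^{2} e^{x y} + C x^{2} \cos{\left(x y \right)}
So the left-hand side equals
  6 A x - 2 B x^{3} e^{x y} - B x^{2} e^{x y} - 3 B x e^{x y} + 3 B y e^{x y} - 2 C x^{3} \sin{\left(x y \right)} + C x^{2} \cos{\left(x y \right)} + 3 C x \sin{\left(x y \right)} - 3 C y \sin{\left(x y \right)}
This must equal f(x, y) identically; expanded, f = - 2 x^{3} e^{x y} + 6 x^{3} \sin{\left(x y \right)} - x^{2} e^{x y} - 3 x^{2} \cos{\left(x y \right)} - 3 x e^{x y} - 9 x \sin{\left(x y \right)} + 6 x + 3 y e^{x y} + 9 y \sin{\left(x y \right)}.
Matching coefficients of the independent functions:
  [x]:  6 A = 6
  [x e^{x y}]:  - 3 B = -3
  [x \sin{\left(x y \right)}]:  3 C = -9
  [x^{2} e^{x y}]:  - B = -1
  [x^{2} \cos{\left(x y \right)}]:  C = -3
  [x^{3} e^{x y}]:  - 2 B = -2
  [x^{3} \sin{\left(x y \right)}]:  - 2 C = 6
  [y e^{x y}]:  3 B = 3
  [y \sin{\left(x y \right)}]:  - 3 C = 9
Solving: A = 1, B = 1, C = -3.
Check against the point condition:
  u(0, 0) = -2  ⟹  B + C = -2  ✓
Hence u(x, y) = x^{2} + e^{x y} - 3 \cos{\left(x y \right)}.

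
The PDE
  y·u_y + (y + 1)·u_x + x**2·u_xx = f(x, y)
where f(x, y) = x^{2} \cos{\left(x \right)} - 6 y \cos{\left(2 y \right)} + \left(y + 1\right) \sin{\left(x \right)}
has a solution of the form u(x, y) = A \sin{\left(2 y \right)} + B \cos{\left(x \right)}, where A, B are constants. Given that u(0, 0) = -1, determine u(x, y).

Substitute the ansatz u = A \sin{\left(2 y \right)} + B \cos{\left(x \right)} into the left-hand side.
Derivatives of the ansatz:
  u_y = 2 A \cos{\left(2 y \right)}
  u_x = - B \sin{\left(x \right)}
  u_xx = - B \cos{\left(x \right)}
Term by term:
  y·u_y = 2 A y \cos{\left(2 y \right)}
  (y + 1)·u_x = - B y \sin{\left(x \right)} - B \sin{\left(x \right)}
  x**2·u_xx = - B x^{2} \cos{\left(x \right)}
So the left-hand side equals
  2 A y \cos{\left(2 y \right)} - B x^{2} \cos{\left(x \right)} - B y \sin{\left(x \right)} - B \sin{\left(x \right)}
This must equal f(x, y) identically; expanded, f = x^{2} \cos{\left(x \right)} + y \sin{\left(x \right)} - 6 y \cos{\left(2 y \right)} + \sin{\left(x \right)}.
Matching coefficients of the independent functions:
  [x^{2} \cos{\left(x \right)}, y \sin{\left(x \right)}, \sin{\left(x \right)}]:  - B = 1
  [y \cos{\left(2 y \right)}]:  2 A = -6
Solving: A = -3, B = -1.
Check against the point condition:
  u(0, 0) = -1  ⟹  B = -1  ✓
Hence u(x, y) = - 3 \sin{\left(2 y \right)} - \cos{\left(x \right)}.

Answer: u(x, y) = - 3 \sin{\left(2 y \right)} - \cos{\left(x \right)}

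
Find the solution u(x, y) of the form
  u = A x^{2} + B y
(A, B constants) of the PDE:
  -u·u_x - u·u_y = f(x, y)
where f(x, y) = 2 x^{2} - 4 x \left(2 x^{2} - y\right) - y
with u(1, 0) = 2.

Answer: u(x, y) = 2 x^{2} - y

Derivation:
Substitute the ansatz u = A x^{2} + B y into the left-hand side.
Derivatives of the ansatz:
  u_x = 2 A x
  u_y = B
Term by term:
  -u·u_x = - 2 A^{2} x^{3} - 2 A B x y
  -u·u_y = - A B x^{2} - B^{2} y
So the left-hand side equals
  - 2 A^{2} x^{3} - A B x^{2} - 2 A B x y - B^{2} y
This must equal f(x, y) identically; expanded, f = - 8 x^{3} + 2 x^{2} + 4 x y - y.
Matching coefficients of the independent functions:
  [x^{2}]:  - A B = 2
  [x^{3}]:  - 2 A^{2} = -8
  [y]:  - B^{2} = -1
  [x y]:  - 2 A B = 4
These equations allow (A, B) = (-2, 1) or (2, -1).
Impose the point condition(s):
  u(1, 0) = 2  ⟹  A = 2
Only A = 2, B = -1 satisfies everything.
Hence u(x, y) = 2 x^{2} - y.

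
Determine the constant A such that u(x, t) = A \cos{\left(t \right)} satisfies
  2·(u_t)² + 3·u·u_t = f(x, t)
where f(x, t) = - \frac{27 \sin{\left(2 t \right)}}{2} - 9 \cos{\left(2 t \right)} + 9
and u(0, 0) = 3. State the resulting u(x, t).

Substitute the ansatz u = A \cos{\left(t \right)} into the left-hand side.
Derivatives of the ansatz:
  u_t = - A \sin{\left(t \right)}
Term by term:
  2·(u_t)² = 2 A^{2} \sin^{2}{\left(t \right)}
  3·u·u_t = - 3 A^{2} \sin{\left(t \right)} \cos{\left(t \right)}
So the left-hand side equals
  2 A^{2} \sin^{2}{\left(t \right)} - 3 A^{2} \sin{\left(t \right)} \cos{\left(t \right)}
This must equal f(x, t) identically; expanded, f = 18 \sin^{2}{\left(t \right)} - 27 \sin{\left(t \right)} \cos{\left(t \right)}.
Matching coefficients of the independent functions:
  [\sin{\left(t \right)} \cos{\left(t \right)}]:  - 3 A^{2} = -27
  [\sin^{2}{\left(t \right)}]:  2 A^{2} = 18
These equations allow (A) = (-3) or (3).
Impose the point condition(s):
  u(0, 0) = 3  ⟹  A = 3
Only A = 3 satisfies everything.
Hence u(x, t) = 3 \cos{\left(t \right)}.

Answer: u(x, t) = 3 \cos{\left(t \right)}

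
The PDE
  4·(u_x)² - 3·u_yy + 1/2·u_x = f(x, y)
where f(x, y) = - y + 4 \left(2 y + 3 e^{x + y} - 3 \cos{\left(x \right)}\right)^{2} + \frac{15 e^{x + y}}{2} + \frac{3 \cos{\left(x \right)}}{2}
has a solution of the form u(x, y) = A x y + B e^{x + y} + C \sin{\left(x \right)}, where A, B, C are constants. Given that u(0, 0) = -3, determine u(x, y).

Answer: u(x, y) = - 2 x y - 3 e^{x + y} + 3 \sin{\left(x \right)}

Derivation:
Substitute the ansatz u = A x y + B e^{x + y} + C \sin{\left(x \right)} into the left-hand side.
Derivatives of the ansatz:
  u_x = A y + B e^{x} e^{y} + C \cos{\left(x \right)}
  u_yy = B e^{x} e^{y}
Term by term:
  4·(u_x)² = 4 A^{2} y^{2} + 8 A B y e^{x} e^{y} + 8 A C y \cos{\left(x \right)} + 4 B^{2} e^{2 x} e^{2 y} + 8 B C e^{x} e^{y} \cos{\left(x \right)} + 4 C^{2} \cos^{2}{\left(x \right)}
  -3·u_yy = - 3 B e^{x} e^{y}
  1/2·u_x = \frac{A y}{2} + \frac{B e^{x} e^{y}}{2} + \frac{C \cos{\left(x \right)}}{2}
So the left-hand side equals
  4 A^{2} y^{2} + 8 A B y e^{x} e^{y} + 8 A C y \cos{\left(x \right)} + \frac{A y}{2} + 4 B^{2} e^{2 x} e^{2 y} + 8 B C e^{x} e^{y} \cos{\left(x \right)} - \frac{5 B e^{x} e^{y}}{2} + 4 C^{2} \cos^{2}{\left(x \right)} + \frac{C \cos{\left(x \right)}}{2}
This must equal f(x, y) identically; expanded, f = 16 y^{2} + 48 y e^{x} e^{y} - 48 y \cos{\left(x \right)} - y + 36 e^{2 x} e^{2 y} - 72 e^{x} e^{y} \cos{\left(x \right)} + \frac{15 e^{x} e^{y}}{2} + 36 \cos^{2}{\left(x \right)} + \frac{3 \cos{\left(x \right)}}{2}.
Matching coefficients of the independent functions:
  [y]:  \frac{A}{2} = -1
  [y^{2}]:  4 A^{2} = 16
  [y \cos{\left(x \right)}]:  8 A C = -48
  [e^{x} e^{y}]:  - \frac{5 B}{2} = \frac{15}{2}
  [e^{2 x} e^{2 y}]:  4 B^{2} = 36
  [y e^{x} e^{y}]:  8 A B = 48
  [e^{x} e^{y} \cos{\left(x \right)}]:  8 B C = -72
  [\cos{\left(x \right)}]:  \frac{C}{2} = \frac{3}{2}
  [\cos^{2}{\left(x \right)}]:  4 C^{2} = 36
Solving: A = -2, B = -3, C = 3.
Check against the point condition:
  u(0, 0) = -3  ⟹  B = -3  ✓
Hence u(x, y) = - 2 x y - 3 e^{x + y} + 3 \sin{\left(x \right)}.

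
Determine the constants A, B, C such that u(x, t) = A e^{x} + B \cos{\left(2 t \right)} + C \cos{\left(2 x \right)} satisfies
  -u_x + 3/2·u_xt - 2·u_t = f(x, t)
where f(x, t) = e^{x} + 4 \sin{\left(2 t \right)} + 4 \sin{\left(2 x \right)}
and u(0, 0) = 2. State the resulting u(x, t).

Substitute the ansatz u = A e^{x} + B \cos{\left(2 t \right)} + C \cos{\left(2 x \right)} into the left-hand side.
Derivatives of the ansatz:
  u_x = A e^{x} - 2 C \sin{\left(2 x \right)}
  u_xt = 0
  u_t = - 2 B \sin{\left(2 t \right)}
Term by term:
  -u_x = - A e^{x} + 2 C \sin{\left(2 x \right)}
  3/2·u_xt = 0
  -2·u_t = 4 B \sin{\left(2 t \right)}
So the left-hand side equals
  - A e^{x} + 4 B \sin{\left(2 t \right)} + 2 C \sin{\left(2 x \right)}
This must equal f(x, t) = e^{x} + 4 \sin{\left(2 t \right)} + 4 \sin{\left(2 x \right)} identically.
Matching coefficients of the independent functions:
  [e^{x}]:  - A = 1
  [\sin{\left(2 t \right)}]:  4 B = 4
  [\sin{\left(2 x \right)}]:  2 C = 4
Solving: A = -1, B = 1, C = 2.
Check against the point condition:
  u(0, 0) = 2  ⟹  A + B + C = 2  ✓
Hence u(x, t) = - e^{x} + \cos{\left(2 t \right)} + 2 \cos{\left(2 x \right)}.

Answer: u(x, t) = - e^{x} + \cos{\left(2 t \right)} + 2 \cos{\left(2 x \right)}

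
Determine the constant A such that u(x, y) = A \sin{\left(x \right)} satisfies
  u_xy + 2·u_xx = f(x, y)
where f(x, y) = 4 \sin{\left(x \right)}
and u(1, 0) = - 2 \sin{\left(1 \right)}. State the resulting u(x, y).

Answer: u(x, y) = - 2 \sin{\left(x \right)}

Derivation:
Substitute the ansatz u = A \sin{\left(x \right)} into the left-hand side.
Derivatives of the ansatz:
  u_xy = 0
  u_xx = - A \sin{\left(x \right)}
Term by term:
  u_xy = 0
  2·u_xx = - 2 A \sin{\left(x \right)}
So the left-hand side equals
  - 2 A \sin{\left(x \right)}
This must equal f(x, y) = 4 \sin{\left(x \right)} identically.
Matching coefficients of the independent functions:
  [\sin{\left(x \right)}]:  - 2 A = 4
Solving: A = -2.
Check against the point condition:
  u(1, 0) = - 2 \sin{\left(1 \right)}  ⟹  A \sin{\left(1 \right)} = - 2 \sin{\left(1 \right)}  ✓
Hence u(x, y) = - 2 \sin{\left(x \right)}.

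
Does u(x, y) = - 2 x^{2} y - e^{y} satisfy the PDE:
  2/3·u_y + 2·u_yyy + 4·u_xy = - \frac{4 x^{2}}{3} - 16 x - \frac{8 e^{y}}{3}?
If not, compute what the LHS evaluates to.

Answer: Yes

Derivation:
Evaluate each term of the left-hand side for u = - 2 x^{2} y - e^{y}.
Derivatives:
  u_y = - 2 x^{2} - e^{y}
  u_yyy = - e^{y}
  u_xy = - 4 x
Terms:
  2/3·u_y = - \frac{4 x^{2}}{3} - \frac{2 e^{y}}{3}
  2·u_yyy = - 2 e^{y}
  4·u_xy = - 16 x
Sum: LHS = - \frac{4 x^{2}}{3} - 16 x - \frac{8 e^{y}}{3}
This is exactly the given right-hand side, so u is a solution.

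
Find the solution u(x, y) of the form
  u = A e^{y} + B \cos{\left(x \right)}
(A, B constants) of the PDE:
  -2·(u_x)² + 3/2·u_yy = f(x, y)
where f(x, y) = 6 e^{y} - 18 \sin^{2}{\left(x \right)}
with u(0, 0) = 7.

Answer: u(x, y) = 4 e^{y} + 3 \cos{\left(x \right)}

Derivation:
Substitute the ansatz u = A e^{y} + B \cos{\left(x \right)} into the left-hand side.
Derivatives of the ansatz:
  u_x = - B \sin{\left(x \right)}
  u_yy = A e^{y}
Term by term:
  -2·(u_x)² = - 2 B^{2} \sin^{2}{\left(x \right)}
  3/2·u_yy = \frac{3 A e^{y}}{2}
So the left-hand side equals
  \frac{3 A e^{y}}{2} - 2 B^{2} \sin^{2}{\left(x \right)}
This must equal f(x, y) = 6 e^{y} - 18 \sin^{2}{\left(x \right)} identically.
Matching coefficients of the independent functions:
  [e^{y}]:  \frac{3 A}{2} = 6
  [\sin^{2}{\left(x \right)}]:  - 2 B^{2} = -18
These equations allow (A, B) = (4, -3) or (4, 3).
Impose the point condition(s):
  u(0, 0) = 7  ⟹  A + B = 7
Only A = 4, B = 3 satisfies everything.
Hence u(x, y) = 4 e^{y} + 3 \cos{\left(x \right)}.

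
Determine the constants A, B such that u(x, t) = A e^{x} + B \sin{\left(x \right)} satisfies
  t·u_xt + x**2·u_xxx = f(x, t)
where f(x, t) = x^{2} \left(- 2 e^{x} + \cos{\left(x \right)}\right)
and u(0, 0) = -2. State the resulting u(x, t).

Answer: u(x, t) = - 2 e^{x} - \sin{\left(x \right)}

Derivation:
Substitute the ansatz u = A e^{x} + B \sin{\left(x \right)} into the left-hand side.
Derivatives of the ansatz:
  u_xt = 0
  u_xxx = A e^{x} - B \cos{\left(x \right)}
Term by term:
  t·u_xt = 0
  x**2·u_xxx = A x^{2} e^{x} - B x^{2} \cos{\left(x \right)}
So the left-hand side equals
  A x^{2} e^{x} - B x^{2} \cos{\left(x \right)}
This must equal f(x, t) identically; expanded, f = - 2 x^{2} e^{x} + x^{2} \cos{\left(x \right)}.
Matching coefficients of the independent functions:
  [x^{2} e^{x}]:  A = -2
  [x^{2} \cos{\left(x \right)}]:  - B = 1
Solving: A = -2, B = -1.
Check against the point condition:
  u(0, 0) = -2  ⟹  A = -2  ✓
Hence u(x, t) = - 2 e^{x} - \sin{\left(x \right)}.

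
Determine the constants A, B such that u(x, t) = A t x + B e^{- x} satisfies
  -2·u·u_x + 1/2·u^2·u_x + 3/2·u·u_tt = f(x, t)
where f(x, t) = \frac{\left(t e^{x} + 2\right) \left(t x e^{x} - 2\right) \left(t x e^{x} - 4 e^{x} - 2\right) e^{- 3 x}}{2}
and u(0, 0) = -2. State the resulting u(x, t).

Substitute the ansatz u = A t x + B e^{- x} into the left-hand side.
Derivatives of the ansatz:
  u_x = A t - B e^{- x}
  u_tt = 0
Term by term:
  -2·u·u_x = - 2 A^{2} t^{2} x + 2 A B t x e^{- x} - 2 A B t e^{- x} + 2 B^{2} e^{- 2 x}
  1/2·u^2·u_x = \frac{A^{3} t^{3} x^{2}}{2} - \frac{A^{2} B t^{2} x^{2} e^{- x}}{2} + A^{2} B t^{2} x e^{- x} - A B^{2} t x e^{- 2 x} + \frac{A B^{2} t e^{- 2 x}}{2} - \frac{B^{3} e^{- 3 x}}{2}
  3/2·u·u_tt = 0
So the left-hand side equals
  \frac{A^{3} t^{3} x^{2}}{2} - \frac{A^{2} B t^{2} x^{2} e^{- x}}{2} + A^{2} B t^{2} x e^{- x} - 2 A^{2} t^{2} x - A B^{2} t x e^{- 2 x} + \frac{A B^{2} t e^{- 2 x}}{2} + 2 A B t x e^{- x} - 2 A B t e^{- x} - \frac{B^{3} e^{- 3 x}}{2} + 2 B^{2} e^{- 2 x}
This must equal f(x, t) identically; expanded, f = \frac{t^{3} x^{2}}{2} + t^{2} x^{2} e^{- x} - 2 t^{2} x - 2 t^{2} x e^{- x} - 4 t x e^{- x} - 4 t x e^{- 2 x} + 4 t e^{- x} + 2 t e^{- 2 x} + 8 e^{- 2 x} + 4 e^{- 3 x}.
Matching coefficients of the independent functions:
  [t e^{- 2 x}]:  \frac{A B^{2}}{2} = 2
  [t e^{- x}]:  - 2 A B = 4
  [t^{2} x]:  - 2 A^{2} = -2
  [t^{3} x^{2}]:  \frac{A^{3}}{2} = \frac{1}{2}
  [t x e^{- 2 x}]:  - A B^{2} = -4
  [t x e^{- x}]:  2 A B = -4
  [t^{2} x e^{- x}]:  A^{2} B = -2
  [t^{2} x^{2} e^{- x}]:  - \frac{A^{2} B}{2} = 1
  [e^{- 3 x}]:  - \frac{B^{3}}{2} = 4
  [e^{- 2 x}]:  2 B^{2} = 8
Solving: A = 1, B = -2.
Check against the point condition:
  u(0, 0) = -2  ⟹  B = -2  ✓
Hence u(x, t) = t x - 2 e^{- x}.

Answer: u(x, t) = t x - 2 e^{- x}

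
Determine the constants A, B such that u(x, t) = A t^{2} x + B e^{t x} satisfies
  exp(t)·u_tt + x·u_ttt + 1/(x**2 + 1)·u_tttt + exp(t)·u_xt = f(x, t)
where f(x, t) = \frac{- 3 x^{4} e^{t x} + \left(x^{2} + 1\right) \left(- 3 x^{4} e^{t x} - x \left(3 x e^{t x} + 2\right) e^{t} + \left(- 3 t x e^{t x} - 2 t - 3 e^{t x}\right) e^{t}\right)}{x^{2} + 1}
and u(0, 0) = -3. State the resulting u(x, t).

Substitute the ansatz u = A t^{2} x + B e^{t x} into the left-hand side.
Derivatives of the ansatz:
  u_tt = 2 A x + B x^{2} e^{t x}
  u_ttt = B x^{3} e^{t x}
  u_tttt = B x^{4} e^{t x}
  u_xt = 2 A t + B t x e^{t x} + B e^{t x}
Term by term:
  exp(t)·u_tt = 2 A x e^{t} + B x^{2} e^{t} e^{t x}
  x·u_ttt = B x^{4} e^{t x}
  1/(x**2 + 1)·u_tttt = \frac{B x^{4} e^{t x}}{x^{2} + 1}
  exp(t)·u_xt = 2 A t e^{t} + B t x e^{t} e^{t x} + B e^{t} e^{t x}
So the left-hand side equals
  2 A t e^{t} + 2 A x e^{t} + B t x e^{t} e^{t x} + B x^{4} e^{t x} + \frac{B x^{4} e^{t x}}{x^{2} + 1} + B x^{2} e^{t} e^{t x} + B e^{t} e^{t x}
This must equal f(x, t) identically; expanded, f = - 3 t x e^{t} e^{t x} - 2 t e^{t} - 3 x^{4} e^{t x} - \frac{3 x^{4} e^{t x}}{x^{2} + 1} - 3 x^{2} e^{t} e^{t x} - 2 x e^{t} - 3 e^{t} e^{t x}.
Matching coefficients of the independent functions:
  [t e^{t}, x e^{t}]:  2 A = -2
  [x^{4} e^{t x}, e^{t} e^{t x}, x^{2} e^{t} e^{t x}, \frac{x^{4} e^{t x}}{x^{2} + 1}, …]:  B = -3
Solving: A = -1, B = -3.
Check against the point condition:
  u(0, 0) = -3  ⟹  B = -3  ✓
Hence u(x, t) = - t^{2} x - 3 e^{t x}.

Answer: u(x, t) = - t^{2} x - 3 e^{t x}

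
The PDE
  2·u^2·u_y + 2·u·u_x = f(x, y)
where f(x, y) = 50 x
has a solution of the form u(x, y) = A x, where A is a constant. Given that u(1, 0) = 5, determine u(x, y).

Substitute the ansatz u = A x into the left-hand side.
Derivatives of the ansatz:
  u_y = 0
  u_x = A
Term by term:
  2·u^2·u_y = 0
  2·u·u_x = 2 A^{2} x
So the left-hand side equals
  2 A^{2} x
This must equal f(x, y) = 50 x identically.
Matching coefficients of the independent functions:
  [x]:  2 A^{2} = 50
These equations allow (A) = (-5) or (5).
Impose the point condition(s):
  u(1, 0) = 5  ⟹  A = 5
Only A = 5 satisfies everything.
Hence u(x, y) = 5 x.

Answer: u(x, y) = 5 x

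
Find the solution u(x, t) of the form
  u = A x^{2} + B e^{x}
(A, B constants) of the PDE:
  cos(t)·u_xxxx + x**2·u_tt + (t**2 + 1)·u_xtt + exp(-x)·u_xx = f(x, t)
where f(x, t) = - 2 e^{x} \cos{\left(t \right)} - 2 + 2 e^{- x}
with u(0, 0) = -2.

Substitute the ansatz u = A x^{2} + B e^{x} into the left-hand side.
Derivatives of the ansatz:
  u_xxxx = B e^{x}
  u_tt = 0
  u_xtt = 0
  u_xx = 2 A + B e^{x}
Term by term:
  cos(t)·u_xxxx = B e^{x} \cos{\left(t \right)}
  x**2·u_tt = 0
  (t**2 + 1)·u_xtt = 0
  exp(-x)·u_xx = 2 A e^{- x} + B
So the left-hand side equals
  2 A e^{- x} + B e^{x} \cos{\left(t \right)} + B
This must equal f(x, t) = - 2 e^{x} \cos{\left(t \right)} - 2 + 2 e^{- x} identically.
Matching coefficients of the independent functions:
  [constant term, e^{x} \cos{\left(t \right)}]:  B = -2
  [e^{- x}]:  2 A = 2
Solving: A = 1, B = -2.
Check against the point condition:
  u(0, 0) = -2  ⟹  B = -2  ✓
Hence u(x, t) = x^{2} - 2 e^{x}.

Answer: u(x, t) = x^{2} - 2 e^{x}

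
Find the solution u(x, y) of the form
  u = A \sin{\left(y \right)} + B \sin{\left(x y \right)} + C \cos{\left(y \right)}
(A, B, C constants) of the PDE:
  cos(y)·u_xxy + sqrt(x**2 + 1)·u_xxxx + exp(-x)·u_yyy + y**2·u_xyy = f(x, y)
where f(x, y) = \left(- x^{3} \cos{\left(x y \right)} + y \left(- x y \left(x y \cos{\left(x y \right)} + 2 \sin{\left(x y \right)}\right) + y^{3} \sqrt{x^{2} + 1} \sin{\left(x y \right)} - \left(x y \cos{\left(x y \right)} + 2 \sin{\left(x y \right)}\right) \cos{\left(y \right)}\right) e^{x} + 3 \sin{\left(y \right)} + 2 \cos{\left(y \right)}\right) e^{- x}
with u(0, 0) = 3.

Substitute the ansatz u = A \sin{\left(y \right)} + B \sin{\left(x y \right)} + C \cos{\left(y \right)} into the left-hand side.
Derivatives of the ansatz:
  u_xxy = - B x y^{2} \cos{\left(x y \right)} - 2 B y \sin{\left(x y \right)}
  u_xxxx = B y^{4} \sin{\left(x y \right)}
  u_yyy = - A \cos{\left(y \right)} - B x^{3} \cos{\left(x y \right)} + C \sin{\left(y \right)}
  u_xyy = - B x^{2} y \cos{\left(x y \right)} - 2 B x \sin{\left(x y \right)}
Term by term:
  cos(y)·u_xxy = - B x y^{2} \cos{\left(y \right)} \cos{\left(x y \right)} - 2 B y \sin{\left(x y \right)} \cos{\left(y \right)}
  sqrt(x**2 + 1)·u_xxxx = B y^{4} \sqrt{x^{2} + 1} \sin{\left(x y \right)}
  exp(-x)·u_yyy = - A e^{- x} \cos{\left(y \right)} - B x^{3} e^{- x} \cos{\left(x y \right)} + C e^{- x} \sin{\left(y \right)}
  y**2·u_xyy = - B x^{2} y^{3} \cos{\left(x y \right)} - 2 B x y^{2} \sin{\left(x y \right)}
So the left-hand side equals
  - A e^{- x} \cos{\left(y \right)} - B x^{3} e^{- x} \cos{\left(x y \right)} - B x^{2} y^{3} \cos{\left(x y \right)} - 2 B x y^{2} \sin{\left(x y \right)} - B x y^{2} \cos{\left(y \right)} \cos{\left(x y \right)} + B y^{4} \sqrt{x^{2} + 1} \sin{\left(x y \right)} - 2 B y \sin{\left(x y \right)} \cos{\left(y \right)} + C e^{- x} \sin{\left(y \right)}
This must equal f(x, y) identically; expanded, f = - x^{3} e^{- x} \cos{\left(x y \right)} - x^{2} y^{3} \cos{\left(x y \right)} - 2 x y^{2} \sin{\left(x y \right)} - x y^{2} \cos{\left(y \right)} \cos{\left(x y \right)} + y^{4} \sqrt{x^{2} + 1} \sin{\left(x y \right)} - 2 y \sin{\left(x y \right)} \cos{\left(y \right)} + 3 e^{- x} \sin{\left(y \right)} + 2 e^{- x} \cos{\left(y \right)}.
Matching coefficients of the independent functions:
  [e^{- x} \sin{\left(y \right)}]:  C = 3
  [e^{- x} \cos{\left(y \right)}]:  - A = 2
  [x y^{2} \sin{\left(x y \right)}, y \sin{\left(x y \right)} \cos{\left(y \right)}]:  - 2 B = -2
  [x^{2} y^{3} \cos{\left(x y \right)}, x^{3} e^{- x} \cos{\left(x y \right)}, x y^{2} \cos{\left(y \right)} \cos{\left(x y \right)}]:  - B = -1
  [y^{4} \sqrt{x^{2} + 1} \sin{\left(x y \right)}]:  B = 1
Solving: A = -2, B = 1, C = 3.
Check against the point condition:
  u(0, 0) = 3  ⟹  C = 3  ✓
Hence u(x, y) = - 2 \sin{\left(y \right)} + \sin{\left(x y \right)} + 3 \cos{\left(y \right)}.

Answer: u(x, y) = - 2 \sin{\left(y \right)} + \sin{\left(x y \right)} + 3 \cos{\left(y \right)}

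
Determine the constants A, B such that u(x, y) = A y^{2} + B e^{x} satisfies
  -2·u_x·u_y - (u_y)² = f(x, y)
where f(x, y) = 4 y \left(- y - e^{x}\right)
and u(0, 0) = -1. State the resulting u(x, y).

Substitute the ansatz u = A y^{2} + B e^{x} into the left-hand side.
Derivatives of the ansatz:
  u_x = B e^{x}
  u_y = 2 A y
Term by term:
  -2·u_x·u_y = - 4 A B y e^{x}
  -(u_y)² = - 4 A^{2} y^{2}
So the left-hand side equals
  - 4 A^{2} y^{2} - 4 A B y e^{x}
This must equal f(x, y) identically; expanded, f = - 4 y^{2} - 4 y e^{x}.
Matching coefficients of the independent functions:
  [y^{2}]:  - 4 A^{2} = -4
  [y e^{x}]:  - 4 A B = -4
These equations allow (A, B) = (-1, -1) or (1, 1).
Impose the point condition(s):
  u(0, 0) = -1  ⟹  B = -1
Only A = -1, B = -1 satisfies everything.
Hence u(x, y) = - y^{2} - e^{x}.

Answer: u(x, y) = - y^{2} - e^{x}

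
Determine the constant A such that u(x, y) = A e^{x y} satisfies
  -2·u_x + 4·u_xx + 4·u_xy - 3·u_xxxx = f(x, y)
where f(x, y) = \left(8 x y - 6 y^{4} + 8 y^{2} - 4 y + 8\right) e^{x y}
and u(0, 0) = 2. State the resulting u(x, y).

Substitute the ansatz u = A e^{x y} into the left-hand side.
Derivatives of the ansatz:
  u_x = A y e^{x y}
  u_xx = A y^{2} e^{x y}
  u_xy = A x y e^{x y} + A e^{x y}
  u_xxxx = A y^{4} e^{x y}
Term by term:
  -2·u_x = - 2 A y e^{x y}
  4·u_xx = 4 A y^{2} e^{x y}
  4·u_xy = 4 A x y e^{x y} + 4 A e^{x y}
  -3·u_xxxx = - 3 A y^{4} e^{x y}
So the left-hand side equals
  4 A x y e^{x y} - 3 A y^{4} e^{x y} + 4 A y^{2} e^{x y} - 2 A y e^{x y} + 4 A e^{x y}
This must equal f(x, y) identically; expanded, f = 8 x y e^{x y} - 6 y^{4} e^{x y} + 8 y^{2} e^{x y} - 4 y e^{x y} + 8 e^{x y}.
Matching coefficients of the independent functions:
  [y e^{x y}]:  - 2 A = -4
  [y^{2} e^{x y}, x y e^{x y}, e^{x y}]:  4 A = 8
  [y^{4} e^{x y}]:  - 3 A = -6
Solving: A = 2.
Check against the point condition:
  u(0, 0) = 2  ⟹  A = 2  ✓
Hence u(x, y) = 2 e^{x y}.

Answer: u(x, y) = 2 e^{x y}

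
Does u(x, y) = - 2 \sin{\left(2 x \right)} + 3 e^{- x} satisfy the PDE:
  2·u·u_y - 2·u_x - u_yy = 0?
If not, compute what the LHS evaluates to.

Answer: No, the LHS evaluates to 8 \cos{\left(2 x \right)} + 6 e^{- x}

Derivation:
Evaluate each term of the left-hand side for u = - 2 \sin{\left(2 x \right)} + 3 e^{- x}.
Derivatives:
  u_y = 0
  u_x = - 4 \cos{\left(2 x \right)} - 3 e^{- x}
  u_yy = 0
Terms:
  2·u·u_y = 0
  -2·u_x = 8 \cos{\left(2 x \right)} + 6 e^{- x}
  -u_yy = 0
Sum: LHS = 8 \cos{\left(2 x \right)} + 6 e^{- x}
Given right-hand side: 0. Difference LHS − RHS = 8 \cos{\left(2 x \right)} + 6 e^{- x} ≠ 0, so u is not a solution.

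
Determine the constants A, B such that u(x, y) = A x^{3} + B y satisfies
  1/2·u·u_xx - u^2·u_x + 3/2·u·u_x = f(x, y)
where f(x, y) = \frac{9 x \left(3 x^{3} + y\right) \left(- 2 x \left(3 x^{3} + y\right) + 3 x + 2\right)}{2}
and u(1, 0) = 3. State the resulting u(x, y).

Substitute the ansatz u = A x^{3} + B y into the left-hand side.
Derivatives of the ansatz:
  u_xx = 6 A x
  u_x = 3 A x^{2}
Term by term:
  1/2·u·u_xx = 3 A^{2} x^{4} + 3 A B x y
  -u^2·u_x = - 3 A^{3} x^{8} - 6 A^{2} B x^{5} y - 3 A B^{2} x^{2} y^{2}
  3/2·u·u_x = \frac{9 A^{2} x^{5}}{2} + \frac{9 A B x^{2} y}{2}
So the left-hand side equals
  - 3 A^{3} x^{8} - 6 A^{2} B x^{5} y + \frac{9 A^{2} x^{5}}{2} + 3 A^{2} x^{4} - 3 A B^{2} x^{2} y^{2} + \frac{9 A B x^{2} y}{2} + 3 A B x y
This must equal f(x, y) identically; expanded, f = - 81 x^{8} - 54 x^{5} y + \frac{81 x^{5}}{2} + 27 x^{4} - 9 x^{2} y^{2} + \frac{27 x^{2} y}{2} + 9 x y.
Matching coefficients of the independent functions:
  [x^{4}]:  3 A^{2} = 27
  [x^{5}]:  \frac{9 A^{2}}{2} = \frac{81}{2}
  [x^{8}]:  - 3 A^{3} = -81
  [x y]:  3 A B = 9
  [x^{2} y]:  \frac{9 A B}{2} = \frac{27}{2}
  [x^{2} y^{2}]:  - 3 A B^{2} = -9
  [x^{5} y]:  - 6 A^{2} B = -54
Solving: A = 3, B = 1.
Check against the point condition:
  u(1, 0) = 3  ⟹  A = 3  ✓
Hence u(x, y) = 3 x^{3} + y.

Answer: u(x, y) = 3 x^{3} + y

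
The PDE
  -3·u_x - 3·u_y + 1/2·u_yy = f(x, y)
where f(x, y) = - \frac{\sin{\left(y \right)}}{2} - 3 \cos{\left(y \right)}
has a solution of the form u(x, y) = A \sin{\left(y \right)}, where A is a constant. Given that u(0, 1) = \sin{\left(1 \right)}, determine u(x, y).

Substitute the ansatz u = A \sin{\left(y \right)} into the left-hand side.
Derivatives of the ansatz:
  u_x = 0
  u_y = A \cos{\left(y \right)}
  u_yy = - A \sin{\left(y \right)}
Term by term:
  -3·u_x = 0
  -3·u_y = - 3 A \cos{\left(y \right)}
  1/2·u_yy = - \frac{A \sin{\left(y \right)}}{2}
So the left-hand side equals
  - \frac{A \sin{\left(y \right)}}{2} - 3 A \cos{\left(y \right)}
This must equal f(x, y) = - \frac{\sin{\left(y \right)}}{2} - 3 \cos{\left(y \right)} identically.
Matching coefficients of the independent functions:
  [\sin{\left(y \right)}]:  - \frac{A}{2} = - \frac{1}{2}
  [\cos{\left(y \right)}]:  - 3 A = -3
Solving: A = 1.
Check against the point condition:
  u(0, 1) = \sin{\left(1 \right)}  ⟹  A \sin{\left(1 \right)} = \sin{\left(1 \right)}  ✓
Hence u(x, y) = \sin{\left(y \right)}.

Answer: u(x, y) = \sin{\left(y \right)}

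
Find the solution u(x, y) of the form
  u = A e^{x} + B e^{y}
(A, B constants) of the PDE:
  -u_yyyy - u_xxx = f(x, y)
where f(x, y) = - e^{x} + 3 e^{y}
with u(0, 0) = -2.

Substitute the ansatz u = A e^{x} + B e^{y} into the left-hand side.
Derivatives of the ansatz:
  u_yyyy = B e^{y}
  u_xxx = A e^{x}
Term by term:
  -u_yyyy = - B e^{y}
  -u_xxx = - A e^{x}
So the left-hand side equals
  - A e^{x} - B e^{y}
This must equal f(x, y) = - e^{x} + 3 e^{y} identically.
Matching coefficients of the independent functions:
  [e^{x}]:  - A = -1
  [e^{y}]:  - B = 3
Solving: A = 1, B = -3.
Check against the point condition:
  u(0, 0) = -2  ⟹  A + B = -2  ✓
Hence u(x, y) = e^{x} - 3 e^{y}.

Answer: u(x, y) = e^{x} - 3 e^{y}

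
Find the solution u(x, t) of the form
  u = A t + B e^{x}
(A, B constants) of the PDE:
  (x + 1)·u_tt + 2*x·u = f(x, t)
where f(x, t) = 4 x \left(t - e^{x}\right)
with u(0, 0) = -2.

Substitute the ansatz u = A t + B e^{x} into the left-hand side.
Derivatives of the ansatz:
  u_tt = 0
Term by term:
  (x + 1)·u_tt = 0
  2*x·u = 2 A t x + 2 B x e^{x}
So the left-hand side equals
  2 A t x + 2 B x e^{x}
This must equal f(x, t) identically; expanded, f = 4 t x - 4 x e^{x}.
Matching coefficients of the independent functions:
  [t x]:  2 A = 4
  [x e^{x}]:  2 B = -4
Solving: A = 2, B = -2.
Check against the point condition:
  u(0, 0) = -2  ⟹  B = -2  ✓
Hence u(x, t) = 2 t - 2 e^{x}.

Answer: u(x, t) = 2 t - 2 e^{x}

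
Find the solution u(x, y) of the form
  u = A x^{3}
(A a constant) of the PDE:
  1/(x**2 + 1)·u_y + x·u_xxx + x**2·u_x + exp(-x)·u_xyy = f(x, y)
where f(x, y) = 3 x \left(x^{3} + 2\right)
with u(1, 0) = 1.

Substitute the ansatz u = A x^{3} into the left-hand side.
Derivatives of the ansatz:
  u_y = 0
  u_xxx = 6 A
  u_x = 3 A x^{2}
  u_xyy = 0
Term by term:
  1/(x**2 + 1)·u_y = 0
  x·u_xxx = 6 A x
  x**2·u_x = 3 A x^{4}
  exp(-x)·u_xyy = 0
So the left-hand side equals
  3 A x^{4} + 6 A x
This must equal f(x, y) identically; expanded, f = 3 x^{4} + 6 x.
Matching coefficients of the independent functions:
  [x]:  6 A = 6
  [x^{4}]:  3 A = 3
Solving: A = 1.
Check against the point condition:
  u(1, 0) = 1  ⟹  A = 1  ✓
Hence u(x, y) = x^{3}.

Answer: u(x, y) = x^{3}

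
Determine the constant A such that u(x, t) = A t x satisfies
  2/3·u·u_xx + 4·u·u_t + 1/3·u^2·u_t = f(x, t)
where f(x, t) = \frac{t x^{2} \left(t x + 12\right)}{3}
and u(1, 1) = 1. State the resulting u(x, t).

Substitute the ansatz u = A t x into the left-hand side.
Derivatives of the ansatz:
  u_xx = 0
  u_t = A x
Term by term:
  2/3·u·u_xx = 0
  4·u·u_t = 4 A^{2} t x^{2}
  1/3·u^2·u_t = \frac{A^{3} t^{2} x^{3}}{3}
So the left-hand side equals
  \frac{A^{3} t^{2} x^{3}}{3} + 4 A^{2} t x^{2}
This must equal f(x, t) identically; expanded, f = \frac{t^{2} x^{3}}{3} + 4 t x^{2}.
Matching coefficients of the independent functions:
  [t x^{2}]:  4 A^{2} = 4
  [t^{2} x^{3}]:  \frac{A^{3}}{3} = \frac{1}{3}
Solving: A = 1.
Check against the point condition:
  u(1, 1) = 1  ⟹  A = 1  ✓
Hence u(x, t) = t x.

Answer: u(x, t) = t x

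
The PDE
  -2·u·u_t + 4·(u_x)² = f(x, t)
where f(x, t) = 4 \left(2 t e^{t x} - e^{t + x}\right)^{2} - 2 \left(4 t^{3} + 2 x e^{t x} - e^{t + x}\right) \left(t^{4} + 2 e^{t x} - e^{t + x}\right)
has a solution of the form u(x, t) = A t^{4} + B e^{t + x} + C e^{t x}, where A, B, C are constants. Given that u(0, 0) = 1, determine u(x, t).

Substitute the ansatz u = A t^{4} + B e^{t + x} + C e^{t x} into the left-hand side.
Derivatives of the ansatz:
  u_t = 4 A t^{3} + B e^{t} e^{x} + C x e^{t x}
  u_x = B e^{t} e^{x} + C t e^{t x}
Term by term:
  -2·u·u_t = - 8 A^{2} t^{7} - 2 A B t^{4} e^{t} e^{x} - 8 A B t^{3} e^{t} e^{x} - 2 A C t^{4} x e^{t x} - 8 A C t^{3} e^{t x} - 2 B^{2} e^{2 t} e^{2 x} - 2 B C x e^{t} e^{x} e^{t x} - 2 B C e^{t} e^{x} e^{t x} - 2 C^{2} x e^{2 t x}
  4·(u_x)² = 4 B^{2} e^{2 t} e^{2 x} + 8 B C t e^{t} e^{x} e^{t x} + 4 C^{2} t^{2} e^{2 t x}
So the left-hand side equals
  - 8 A^{2} t^{7} - 2 A B t^{4} e^{t} e^{x} - 8 A B t^{3} e^{t} e^{x} - 2 A C t^{4} x e^{t x} - 8 A C t^{3} e^{t x} + 2 B^{2} e^{2 t} e^{2 x} + 8 B C t e^{t} e^{x} e^{t x} - 2 B C x e^{t} e^{x} e^{t x} - 2 B C e^{t} e^{x} e^{t x} + 4 C^{2} t^{2} e^{2 t x} - 2 C^{2} x e^{2 t x}
This must equal f(x, t) identically; expanded, f = - 8 t^{7} - 4 t^{4} x e^{t x} + 2 t^{4} e^{t} e^{x} + 8 t^{3} e^{t} e^{x} - 16 t^{3} e^{t x} + 16 t^{2} e^{2 t x} - 16 t e^{t} e^{x} e^{t x} + 4 x e^{t} e^{x} e^{t x} - 8 x e^{2 t x} + 2 e^{2 t} e^{2 x} + 4 e^{t} e^{x} e^{t x}.
Matching coefficients of the independent functions:
  [t^{7}]:  - 8 A^{2} = -8
  [t^{2} e^{2 t x}]:  4 C^{2} = 16
  [t^{3} e^{t x}]:  - 8 A C = -16
  [x e^{2 t x}]:  - 2 C^{2} = -8
  [e^{2 t} e^{2 x}]:  2 B^{2} = 2
  [t^{3} e^{t} e^{x}]:  - 8 A B = 8
  [t^{4} x e^{t x}]:  - 2 A C = -4
  [t^{4} e^{t} e^{x}]:  - 2 A B = 2
  [e^{t} e^{x} e^{t x}, x e^{t} e^{x} e^{t x}]:  - 2 B C = 4
  [t e^{t} e^{x} e^{t x}]:  8 B C = -16
These equations allow (A, B, C) = (-1, 1, -2) or (1, -1, 2).
Impose the point condition(s):
  u(0, 0) = 1  ⟹  B + C = 1
Only A = 1, B = -1, C = 2 satisfies everything.
Hence u(x, t) = t^{4} + 2 e^{t x} - e^{t + x}.

Answer: u(x, t) = t^{4} + 2 e^{t x} - e^{t + x}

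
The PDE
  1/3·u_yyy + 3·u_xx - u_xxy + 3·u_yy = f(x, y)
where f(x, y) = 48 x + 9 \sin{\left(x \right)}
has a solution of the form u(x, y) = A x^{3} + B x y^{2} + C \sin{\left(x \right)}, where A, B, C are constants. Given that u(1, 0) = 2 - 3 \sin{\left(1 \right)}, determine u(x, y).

Substitute the ansatz u = A x^{3} + B x y^{2} + C \sin{\left(x \right)} into the left-hand side.
Derivatives of the ansatz:
  u_yyy = 0
  u_xx = 6 A x - C \sin{\left(x \right)}
  u_xxy = 0
  u_yy = 2 B x
Term by term:
  1/3·u_yyy = 0
  3·u_xx = 18 A x - 3 C \sin{\left(x \right)}
  -u_xxy = 0
  3·u_yy = 6 B x
So the left-hand side equals
  18 A x + 6 B x - 3 C \sin{\left(x \right)}
This must equal f(x, y) = 48 x + 9 \sin{\left(x \right)} identically.
Matching coefficients of the independent functions:
  [x]:  18 A + 6 B = 48
  [\sin{\left(x \right)}]:  - 3 C = 9
These equations do not fix every constant; impose the point condition(s):
  u(1, 0) = 2 - 3 \sin{\left(1 \right)}  ⟹  A + C \sin{\left(1 \right)} = 2 - 3 \sin{\left(1 \right)}
Solving the combined system: A = 2, B = 2, C = -3.
Hence u(x, y) = 2 x^{3} + 2 x y^{2} - 3 \sin{\left(x \right)}.

Answer: u(x, y) = 2 x^{3} + 2 x y^{2} - 3 \sin{\left(x \right)}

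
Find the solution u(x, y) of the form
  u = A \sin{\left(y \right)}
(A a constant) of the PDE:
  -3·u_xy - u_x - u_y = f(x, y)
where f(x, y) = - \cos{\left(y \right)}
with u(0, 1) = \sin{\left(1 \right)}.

Answer: u(x, y) = \sin{\left(y \right)}

Derivation:
Substitute the ansatz u = A \sin{\left(y \right)} into the left-hand side.
Derivatives of the ansatz:
  u_xy = 0
  u_x = 0
  u_y = A \cos{\left(y \right)}
Term by term:
  -3·u_xy = 0
  -u_x = 0
  -u_y = - A \cos{\left(y \right)}
So the left-hand side equals
  - A \cos{\left(y \right)}
This must equal f(x, y) = - \cos{\left(y \right)} identically.
Matching coefficients of the independent functions:
  [\cos{\left(y \right)}]:  - A = -1
Solving: A = 1.
Check against the point condition:
  u(0, 1) = \sin{\left(1 \right)}  ⟹  A \sin{\left(1 \right)} = \sin{\left(1 \right)}  ✓
Hence u(x, y) = \sin{\left(y \right)}.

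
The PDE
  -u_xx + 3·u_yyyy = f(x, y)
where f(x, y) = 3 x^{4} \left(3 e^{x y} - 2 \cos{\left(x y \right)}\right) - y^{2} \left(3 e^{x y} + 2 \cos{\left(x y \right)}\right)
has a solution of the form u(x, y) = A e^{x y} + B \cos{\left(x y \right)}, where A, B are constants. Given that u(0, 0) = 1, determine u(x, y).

Answer: u(x, y) = 3 e^{x y} - 2 \cos{\left(x y \right)}

Derivation:
Substitute the ansatz u = A e^{x y} + B \cos{\left(x y \right)} into the left-hand side.
Derivatives of the ansatz:
  u_xx = A y^{2} e^{x y} - B y^{2} \cos{\left(x y \right)}
  u_yyyy = A x^{4} e^{x y} + B x^{4} \cos{\left(x y \right)}
Term by term:
  -u_xx = - A y^{2} e^{x y} + B y^{2} \cos{\left(x y \right)}
  3·u_yyyy = 3 A x^{4} e^{x y} + 3 B x^{4} \cos{\left(x y \right)}
So the left-hand side equals
  3 A x^{4} e^{x y} - A y^{2} e^{x y} + 3 B x^{4} \cos{\left(x y \right)} + B y^{2} \cos{\left(x y \right)}
This must equal f(x, y) identically; expanded, f = 9 x^{4} e^{x y} - 6 x^{4} \cos{\left(x y \right)} - 3 y^{2} e^{x y} - 2 y^{2} \cos{\left(x y \right)}.
Matching coefficients of the independent functions:
  [x^{4} e^{x y}]:  3 A = 9
  [x^{4} \cos{\left(x y \right)}]:  3 B = -6
  [y^{2} e^{x y}]:  - A = -3
  [y^{2} \cos{\left(x y \right)}]:  B = -2
Solving: A = 3, B = -2.
Check against the point condition:
  u(0, 0) = 1  ⟹  A + B = 1  ✓
Hence u(x, y) = 3 e^{x y} - 2 \cos{\left(x y \right)}.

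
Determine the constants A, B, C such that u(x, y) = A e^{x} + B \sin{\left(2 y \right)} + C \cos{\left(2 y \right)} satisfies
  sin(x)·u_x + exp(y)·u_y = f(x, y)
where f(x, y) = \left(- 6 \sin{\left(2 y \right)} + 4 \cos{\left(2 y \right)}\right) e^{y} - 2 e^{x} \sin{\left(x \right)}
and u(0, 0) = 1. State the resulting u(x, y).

Substitute the ansatz u = A e^{x} + B \sin{\left(2 y \right)} + C \cos{\left(2 y \right)} into the left-hand side.
Derivatives of the ansatz:
  u_x = A e^{x}
  u_y = 2 B \cos{\left(2 y \right)} - 2 C \sin{\left(2 y \right)}
Term by term:
  sin(x)·u_x = A e^{x} \sin{\left(x \right)}
  exp(y)·u_y = 2 B e^{y} \cos{\left(2 y \right)} - 2 C e^{y} \sin{\left(2 y \right)}
So the left-hand side equals
  A e^{x} \sin{\left(x \right)} + 2 B e^{y} \cos{\left(2 y \right)} - 2 C e^{y} \sin{\left(2 y \right)}
This must equal f(x, y) identically; expanded, f = - 2 e^{x} \sin{\left(x \right)} - 6 e^{y} \sin{\left(2 y \right)} + 4 e^{y} \cos{\left(2 y \right)}.
Matching coefficients of the independent functions:
  [e^{x} \sin{\left(x \right)}]:  A = -2
  [e^{y} \sin{\left(2 y \right)}]:  - 2 C = -6
  [e^{y} \cos{\left(2 y \right)}]:  2 B = 4
Solving: A = -2, B = 2, C = 3.
Check against the point condition:
  u(0, 0) = 1  ⟹  A + C = 1  ✓
Hence u(x, y) = - 2 e^{x} + 2 \sin{\left(2 y \right)} + 3 \cos{\left(2 y \right)}.

Answer: u(x, y) = - 2 e^{x} + 2 \sin{\left(2 y \right)} + 3 \cos{\left(2 y \right)}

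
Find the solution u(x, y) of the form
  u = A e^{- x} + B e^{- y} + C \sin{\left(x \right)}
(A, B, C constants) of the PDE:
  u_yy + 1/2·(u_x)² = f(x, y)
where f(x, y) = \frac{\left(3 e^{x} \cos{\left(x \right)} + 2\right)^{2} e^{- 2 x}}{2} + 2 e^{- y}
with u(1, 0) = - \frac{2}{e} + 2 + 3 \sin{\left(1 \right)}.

Substitute the ansatz u = A e^{- x} + B e^{- y} + C \sin{\left(x \right)} into the left-hand side.
Derivatives of the ansatz:
  u_yy = B e^{- y}
  u_x = - A e^{- x} + C \cos{\left(x \right)}
Term by term:
  u_yy = B e^{- y}
  1/2·(u_x)² = \frac{A^{2} e^{- 2 x}}{2} - A C e^{- x} \cos{\left(x \right)} + \frac{C^{2} \cos^{2}{\left(x \right)}}{2}
So the left-hand side equals
  \frac{A^{2} e^{- 2 x}}{2} - A C e^{- x} \cos{\left(x \right)} + B e^{- y} + \frac{C^{2} \cos^{2}{\left(x \right)}}{2}
This must equal f(x, y) identically; expanded, f = \frac{9 \cos^{2}{\left(x \right)}}{2} + 2 e^{- y} + 6 e^{- x} \cos{\left(x \right)} + 2 e^{- 2 x}.
Matching coefficients of the independent functions:
  [e^{- x} \cos{\left(x \right)}]:  - A C = 6
  [e^{- 2 x}]:  \frac{A^{2}}{2} = 2
  [e^{- y}]:  B = 2
  [\cos^{2}{\left(x \right)}]:  \frac{C^{2}}{2} = \frac{9}{2}
These equations allow (A, B, C) = (-2, 2, 3) or (2, 2, -3).
Impose the point condition(s):
  u(1, 0) = - \frac{2}{e} + 2 + 3 \sin{\left(1 \right)}  ⟹  \frac{A}{e} + B + C \sin{\left(1 \right)} = - \frac{2}{e} + 2 + 3 \sin{\left(1 \right)}
Only A = -2, B = 2, C = 3 satisfies everything.
Hence u(x, y) = 3 \sin{\left(x \right)} + 2 e^{- y} - 2 e^{- x}.

Answer: u(x, y) = 3 \sin{\left(x \right)} + 2 e^{- y} - 2 e^{- x}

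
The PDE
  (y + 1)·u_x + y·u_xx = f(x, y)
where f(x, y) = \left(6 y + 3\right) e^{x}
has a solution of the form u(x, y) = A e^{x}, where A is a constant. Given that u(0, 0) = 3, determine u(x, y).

Substitute the ansatz u = A e^{x} into the left-hand side.
Derivatives of the ansatz:
  u_x = A e^{x}
  u_xx = A e^{x}
Term by term:
  (y + 1)·u_x = A y e^{x} + A e^{x}
  y·u_xx = A y e^{x}
So the left-hand side equals
  2 A y e^{x} + A e^{x}
This must equal f(x, y) identically; expanded, f = 6 y e^{x} + 3 e^{x}.
Matching coefficients of the independent functions:
  [y e^{x}]:  2 A = 6
  [e^{x}]:  A = 3
Solving: A = 3.
Check against the point condition:
  u(0, 0) = 3  ⟹  A = 3  ✓
Hence u(x, y) = 3 e^{x}.

Answer: u(x, y) = 3 e^{x}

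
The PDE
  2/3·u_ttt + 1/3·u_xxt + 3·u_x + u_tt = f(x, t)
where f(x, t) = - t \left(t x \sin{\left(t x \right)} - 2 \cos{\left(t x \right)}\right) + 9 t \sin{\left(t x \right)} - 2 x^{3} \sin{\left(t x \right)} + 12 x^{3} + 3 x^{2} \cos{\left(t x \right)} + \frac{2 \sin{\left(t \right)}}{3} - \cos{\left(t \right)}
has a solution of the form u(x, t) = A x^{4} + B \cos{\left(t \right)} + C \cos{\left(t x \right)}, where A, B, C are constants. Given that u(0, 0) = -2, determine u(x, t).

Substitute the ansatz u = A x^{4} + B \cos{\left(t \right)} + C \cos{\left(t x \right)} into the left-hand side.
Derivatives of the ansatz:
  u_ttt = B \sin{\left(t \right)} + C x^{3} \sin{\left(t x \right)}
  u_xxt = C t^{2} x \sin{\left(t x \right)} - 2 C t \cos{\left(t x \right)}
  u_x = 4 A x^{3} - C t \sin{\left(t x \right)}
  u_tt = - B \cos{\left(t \right)} - C x^{2} \cos{\left(t x \right)}
Term by term:
  2/3·u_ttt = \frac{2 B \sin{\left(t \right)}}{3} + \frac{2 C x^{3} \sin{\left(t x \right)}}{3}
  1/3·u_xxt = \frac{C t^{2} x \sin{\left(t x \right)}}{3} - \frac{2 C t \cos{\left(t x \right)}}{3}
  3·u_x = 12 A x^{3} - 3 C t \sin{\left(t x \right)}
  u_tt = - B \cos{\left(t \right)} - C x^{2} \cos{\left(t x \right)}
So the left-hand side equals
  12 A x^{3} + \frac{2 B \sin{\left(t \right)}}{3} - B \cos{\left(t \right)} + \frac{C t^{2} x \sin{\left(t x \right)}}{3} - 3 C t \sin{\left(t x \right)} - \frac{2 C t \cos{\left(t x \right)}}{3} + \frac{2 C x^{3} \sin{\left(t x \right)}}{3} - C x^{2} \cos{\left(t x \right)}
This must equal f(x, t) identically; expanded, f = - t^{2} x \sin{\left(t x \right)} + 9 t \sin{\left(t x \right)} + 2 t \cos{\left(t x \right)} - 2 x^{3} \sin{\left(t x \right)} + 12 x^{3} + 3 x^{2} \cos{\left(t x \right)} + \frac{2 \sin{\left(t \right)}}{3} - \cos{\left(t \right)}.
Matching coefficients of the independent functions:
  [x^{3}]:  12 A = 12
  [t \sin{\left(t x \right)}]:  - 3 C = 9
  [t \cos{\left(t x \right)}]:  - \frac{2 C}{3} = 2
  [x^{2} \cos{\left(t x \right)}]:  - C = 3
  [x^{3} \sin{\left(t x \right)}]:  \frac{2 C}{3} = -2
  [t^{2} x \sin{\left(t x \right)}]:  \frac{C}{3} = -1
  [\sin{\left(t \right)}]:  \frac{2 B}{3} = \frac{2}{3}
  [\cos{\left(t \right)}]:  - B = -1
Solving: A = 1, B = 1, C = -3.
Check against the point condition:
  u(0, 0) = -2  ⟹  B + C = -2  ✓
Hence u(x, t) = x^{4} + \cos{\left(t \right)} - 3 \cos{\left(t x \right)}.

Answer: u(x, t) = x^{4} + \cos{\left(t \right)} - 3 \cos{\left(t x \right)}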